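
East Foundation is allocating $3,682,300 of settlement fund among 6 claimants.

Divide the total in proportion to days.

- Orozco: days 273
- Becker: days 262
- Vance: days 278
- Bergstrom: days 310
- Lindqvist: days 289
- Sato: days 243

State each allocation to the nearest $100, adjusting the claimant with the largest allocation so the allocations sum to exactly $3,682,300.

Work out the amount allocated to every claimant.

Days total: 1,655.
Pro-rata amounts: Orozco 273/1,655 × $3,682,300 = 607,412.63; Becker 262/1,655 × $3,682,300 = 582,938.13; Vance 278/1,655 × $3,682,300 = 618,537.40; Bergstrom 310/1,655 × $3,682,300 = 689,735.95; Lindqvist 289/1,655 × $3,682,300 = 643,011.90; Sato 243/1,655 × $3,682,300 = 540,663.99.
After rounding ($100): Orozco $607,400; Becker $582,900; Vance $618,500; Bergstrom $689,700; Lindqvist $643,000; Sato $540,700. Sum = $3,682,200.
Difference $3,682,300 − $3,682,200 = +$100 applied to largest allocation (Bergstrom): Bergstrom becomes $689,800.

Orozco: $607,400; Becker: $582,900; Vance: $618,500; Bergstrom: $689,800; Lindqvist: $643,000; Sato: $540,700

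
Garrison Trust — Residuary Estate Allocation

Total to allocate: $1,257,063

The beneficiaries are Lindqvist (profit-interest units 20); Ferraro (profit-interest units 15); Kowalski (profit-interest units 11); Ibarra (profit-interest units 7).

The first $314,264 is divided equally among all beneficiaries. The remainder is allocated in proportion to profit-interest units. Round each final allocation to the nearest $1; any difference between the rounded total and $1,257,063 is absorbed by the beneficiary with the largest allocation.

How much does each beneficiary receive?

$314,264 shared equally gives $78,566 per beneficiary.
Remainder $942,799 by profit-interest units (total 53): Lindqvist 355,773.21 → $355,773; Ferraro 266,829.91 → $266,830; Kowalski 195,675.26 → $195,675; Ibarra 124,520.62 → $124,521.
Totals: Lindqvist $78,566 + $355,773 = $434,339; Ferraro $78,566 + $266,830 = $345,396; Kowalski $78,566 + $195,675 = $274,241; Ibarra $78,566 + $124,521 = $203,087.

Lindqvist: $434,339; Ferraro: $345,396; Kowalski: $274,241; Ibarra: $203,087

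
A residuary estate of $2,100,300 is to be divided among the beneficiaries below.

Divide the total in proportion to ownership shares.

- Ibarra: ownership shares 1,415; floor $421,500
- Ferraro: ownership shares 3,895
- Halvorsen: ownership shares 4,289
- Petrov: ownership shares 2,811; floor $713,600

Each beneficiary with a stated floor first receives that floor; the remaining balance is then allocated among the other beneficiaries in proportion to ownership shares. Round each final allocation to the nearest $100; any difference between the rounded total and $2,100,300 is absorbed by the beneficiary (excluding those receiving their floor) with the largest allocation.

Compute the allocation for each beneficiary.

Minimums first: Ibarra $421,500; Petrov $713,600. Remaining pool $965,200.
Remaining pool split over remaining ownership shares 8,184: Ferraro 459,366.32 → $459,400; Halvorsen 505,833.68 → $505,800.

Ibarra: $421,500; Ferraro: $459,400; Halvorsen: $505,800; Petrov: $713,600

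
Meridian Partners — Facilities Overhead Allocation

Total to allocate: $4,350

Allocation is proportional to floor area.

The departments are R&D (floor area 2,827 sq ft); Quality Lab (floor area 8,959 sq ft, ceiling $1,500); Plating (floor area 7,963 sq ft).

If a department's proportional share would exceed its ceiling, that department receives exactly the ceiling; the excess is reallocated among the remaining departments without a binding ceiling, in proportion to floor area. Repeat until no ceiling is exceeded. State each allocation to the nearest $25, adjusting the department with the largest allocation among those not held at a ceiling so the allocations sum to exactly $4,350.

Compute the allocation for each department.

R&D: $750 | Quality Lab: $1,500 | Plating: $2,100

Floor area total: 19,749.
Pro-rata shares before constraints: R&D 622.69; Quality Lab 1,973.35; Plating 1,753.96.
Cap binds for Quality Lab ($1,500); residual $2,850 reallocated over remaining floor area 10,790.
Redistributed shares: R&D 746.71 → $750; Plating 2,103.29 → $2,100.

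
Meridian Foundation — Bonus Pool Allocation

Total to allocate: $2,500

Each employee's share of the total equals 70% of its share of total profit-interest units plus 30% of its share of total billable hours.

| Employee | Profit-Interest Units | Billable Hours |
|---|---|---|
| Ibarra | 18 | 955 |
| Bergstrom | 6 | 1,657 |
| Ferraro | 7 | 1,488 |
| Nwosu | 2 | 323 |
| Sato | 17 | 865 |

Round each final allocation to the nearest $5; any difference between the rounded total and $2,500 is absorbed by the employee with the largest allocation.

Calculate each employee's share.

Ibarra: $765; Bergstrom: $445; Ferraro: $455; Nwosu: $115; Sato: $720

Totals — profit-interest units 50, billable hours 5,288.
Combined weights (70% profit-interest units + 30% billable hours): Ibarra 0.3062; Bergstrom 0.1780; Ferraro 0.1824; Nwosu 0.0463; Sato 0.2871.
Pro-rata amounts: Ibarra 765.45; Bergstrom 445.01; Ferraro 456.04; Nwosu 115.81; Sato 717.68.
Rounded to nearest $5: Ibarra $765; Bergstrom $445; Ferraro $455; Nwosu $115; Sato $720. Sum = $2,500.
Rounded total matches; no reconciliation needed.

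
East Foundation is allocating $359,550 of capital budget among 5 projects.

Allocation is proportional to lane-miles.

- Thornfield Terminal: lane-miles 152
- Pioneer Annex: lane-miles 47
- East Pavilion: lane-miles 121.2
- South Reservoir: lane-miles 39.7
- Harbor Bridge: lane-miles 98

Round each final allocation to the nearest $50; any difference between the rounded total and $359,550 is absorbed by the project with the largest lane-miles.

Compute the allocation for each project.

Combined lane-miles = 457.9.
Raw shares: Thornfield Terminal 152/457.9 × $359,550 = 119,352.70; Pioneer Annex 47/457.9 × $359,550 = 36,905.11; East Pavilion 121.2/457.9 × $359,550 = 95,168.07; South Reservoir 39.7/457.9 × $359,550 = 31,173.04; Harbor Bridge 98/457.9 × $359,550 = 76,951.08.
After rounding ($50): Thornfield Terminal $119,350; Pioneer Annex $36,900; East Pavilion $95,150; South Reservoir $31,150; Harbor Bridge $76,950. Sum = $359,500.
Difference $359,550 − $359,500 = +$50 applied to largest lane-miles (Thornfield Terminal): Thornfield Terminal becomes $119,400.

Thornfield Terminal: $119,400 | Pioneer Annex: $36,900 | East Pavilion: $95,150 | South Reservoir: $31,150 | Harbor Bridge: $76,950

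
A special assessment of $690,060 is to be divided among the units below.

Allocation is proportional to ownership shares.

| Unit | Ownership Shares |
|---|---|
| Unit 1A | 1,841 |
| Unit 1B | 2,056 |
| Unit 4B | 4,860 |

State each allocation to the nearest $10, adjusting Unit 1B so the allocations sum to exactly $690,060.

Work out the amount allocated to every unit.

Ownership shares total: 8,757.
Unrounded shares: Unit 1A 1,841/8,757 × $690,060 = 145,072.57; Unit 1B 2,056/8,757 × $690,060 = 162,014.77; Unit 4B 4,860/8,757 × $690,060 = 382,972.66.
After rounding ($10): Unit 1A $145,070; Unit 1B $162,010; Unit 4B $382,970. Sum = $690,050.
Difference $690,060 − $690,050 = +$10 applied to Unit 1B: Unit 1B becomes $162,020.

Unit 1A: $145,070 | Unit 1B: $162,020 | Unit 4B: $382,970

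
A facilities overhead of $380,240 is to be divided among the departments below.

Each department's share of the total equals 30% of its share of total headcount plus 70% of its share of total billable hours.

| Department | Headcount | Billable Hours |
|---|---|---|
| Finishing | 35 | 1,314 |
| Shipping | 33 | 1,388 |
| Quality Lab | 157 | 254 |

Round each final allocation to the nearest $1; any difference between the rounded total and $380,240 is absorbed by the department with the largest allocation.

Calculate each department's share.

Finishing: $136,061 · Shipping: $141,711 · Quality Lab: $102,468

Headcount total 225; billable hours total 2,956.
Blended shares (30% headcount + 70% billable hours): Finishing 0.3578; Shipping 0.3727; Quality Lab 0.2695.
Raw shares: Finishing 136,061.43; Shipping 141,710.66; Quality Lab 102,467.91.
At nearest $1: Finishing $136,061; Shipping $141,711; Quality Lab $102,468. Sum = $380,240.
Rounded total matches; no reconciliation needed.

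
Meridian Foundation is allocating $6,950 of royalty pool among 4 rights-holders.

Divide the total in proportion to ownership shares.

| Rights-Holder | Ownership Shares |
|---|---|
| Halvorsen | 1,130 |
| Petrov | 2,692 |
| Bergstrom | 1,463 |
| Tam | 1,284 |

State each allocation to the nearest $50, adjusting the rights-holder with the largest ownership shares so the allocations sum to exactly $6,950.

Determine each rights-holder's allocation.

Total ownership shares = 1,130 + 2,692 + 1,463 + 1,284 = 6,569.
Proportional shares: Halvorsen 1,195.54; Petrov 2,848.14; Bergstrom 1,547.85; Tam 1,358.47.
At nearest $50: Halvorsen $1,200; Petrov $2,850; Bergstrom $1,550; Tam $1,350. Sum = $6,950.
No rounding difference to absorb.

Halvorsen: $1,200 · Petrov: $2,850 · Bergstrom: $1,550 · Tam: $1,350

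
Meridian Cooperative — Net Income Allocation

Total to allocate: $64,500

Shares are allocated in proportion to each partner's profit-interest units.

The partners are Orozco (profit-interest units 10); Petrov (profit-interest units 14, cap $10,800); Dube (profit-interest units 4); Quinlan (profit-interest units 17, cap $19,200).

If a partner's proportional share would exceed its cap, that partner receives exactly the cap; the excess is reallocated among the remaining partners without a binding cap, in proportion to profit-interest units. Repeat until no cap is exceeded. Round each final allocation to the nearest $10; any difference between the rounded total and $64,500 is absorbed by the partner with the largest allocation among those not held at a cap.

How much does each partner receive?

Sum of profit-interest units: 45.
Proportional shares (ignoring caps): Orozco 14,333.33; Petrov 20,066.67; Dube 5,733.33; Quinlan 24,366.67.
Cap binds for Petrov ($10,800), Quinlan ($19,200); residual $34,500 reallocated over remaining profit-interest units 14.
Remaining shares: Orozco 24,642.86 → $24,640; Dube 9,857.14 → $9,860.

Orozco: $24,640 | Petrov: $10,800 | Dube: $9,860 | Quinlan: $19,200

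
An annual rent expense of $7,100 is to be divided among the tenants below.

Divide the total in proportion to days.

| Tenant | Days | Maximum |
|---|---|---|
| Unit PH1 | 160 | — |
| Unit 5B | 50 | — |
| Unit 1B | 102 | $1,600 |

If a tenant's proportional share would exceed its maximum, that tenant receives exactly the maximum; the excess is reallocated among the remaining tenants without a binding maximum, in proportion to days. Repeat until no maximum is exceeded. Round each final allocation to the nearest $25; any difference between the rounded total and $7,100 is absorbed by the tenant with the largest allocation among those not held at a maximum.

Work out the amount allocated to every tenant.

Unit PH1: $4,200 · Unit 5B: $1,300 · Unit 1B: $1,600

Total days = 312.
Pro-rata shares before constraints: Unit PH1 3,641.03; Unit 5B 1,137.82; Unit 1B 2,321.15.
Cap binds for Unit 1B ($1,600); balance $5,500 reallocated over remaining days 210.
Remaining shares: Unit PH1 4,190.48 → $4,200; Unit 5B 1,309.52 → $1,300.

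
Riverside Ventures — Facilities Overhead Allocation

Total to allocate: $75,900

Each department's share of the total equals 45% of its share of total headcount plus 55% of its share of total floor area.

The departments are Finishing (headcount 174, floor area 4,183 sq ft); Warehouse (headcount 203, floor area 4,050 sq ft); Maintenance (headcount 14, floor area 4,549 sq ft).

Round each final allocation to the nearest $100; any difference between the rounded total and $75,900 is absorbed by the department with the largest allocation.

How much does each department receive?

Finishing: $28,900 | Warehouse: $30,900 | Maintenance: $16,100

Headcount total 391; floor area total 12,782.
Composite weights (45% headcount + 55% floor area): Finishing 0.3802; Warehouse 0.4079; Maintenance 0.2119.
Raw shares: Finishing 28,860.76; Warehouse 30,959.63; Maintenance 16,079.62.
After rounding ($100): Finishing $28,900; Warehouse $31,000; Maintenance $16,100. Sum = $76,000.
Difference $75,900 − $76,000 = −$100 applied to largest allocation (Warehouse): Warehouse becomes $30,900.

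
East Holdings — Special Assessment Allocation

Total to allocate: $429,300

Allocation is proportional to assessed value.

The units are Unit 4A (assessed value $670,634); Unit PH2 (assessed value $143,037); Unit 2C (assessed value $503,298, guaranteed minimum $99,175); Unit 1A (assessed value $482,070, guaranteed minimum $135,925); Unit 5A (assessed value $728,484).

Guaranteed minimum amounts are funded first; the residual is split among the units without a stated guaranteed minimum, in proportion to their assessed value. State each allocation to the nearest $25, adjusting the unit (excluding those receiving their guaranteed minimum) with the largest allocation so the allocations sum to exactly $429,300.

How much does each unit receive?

Unit 4A: $84,450 · Unit PH2: $18,000 · Unit 2C: $99,175 · Unit 1A: $135,925 · Unit 5A: $91,750

Guaranteed amounts: Unit 2C $99,175; Unit 1A $135,925. Residual $194,200.
Residual split over remaining assessed value 1,542,155: Unit 4A 84,451.38 → $84,450; Unit PH2 18,012.32 → $18,000; Unit 5A 91,736.30 → $91,725.
Rounding difference +$25 applied to Unit 5A → $91,750.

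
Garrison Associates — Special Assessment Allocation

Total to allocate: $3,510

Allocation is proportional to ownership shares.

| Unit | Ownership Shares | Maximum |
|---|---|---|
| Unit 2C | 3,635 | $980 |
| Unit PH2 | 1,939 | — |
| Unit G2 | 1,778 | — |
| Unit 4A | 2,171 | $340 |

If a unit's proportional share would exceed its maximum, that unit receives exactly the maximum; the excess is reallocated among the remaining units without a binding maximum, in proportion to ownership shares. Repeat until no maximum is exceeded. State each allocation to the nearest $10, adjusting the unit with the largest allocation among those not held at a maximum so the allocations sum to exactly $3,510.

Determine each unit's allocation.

Ownership shares total: 9,523.
Unconstrained shares: Unit 2C 1,339.79; Unit PH2 714.68; Unit G2 655.34; Unit 4A 800.19.
Cap binds for Unit 2C ($980), Unit 4A ($340); balance $2,190 reallocated over remaining ownership shares 3,717.
Redistributed shares: Unit PH2 1,142.43 → $1,140; Unit G2 1,047.57 → $1,050.

Unit 2C: $980 · Unit PH2: $1,140 · Unit G2: $1,050 · Unit 4A: $340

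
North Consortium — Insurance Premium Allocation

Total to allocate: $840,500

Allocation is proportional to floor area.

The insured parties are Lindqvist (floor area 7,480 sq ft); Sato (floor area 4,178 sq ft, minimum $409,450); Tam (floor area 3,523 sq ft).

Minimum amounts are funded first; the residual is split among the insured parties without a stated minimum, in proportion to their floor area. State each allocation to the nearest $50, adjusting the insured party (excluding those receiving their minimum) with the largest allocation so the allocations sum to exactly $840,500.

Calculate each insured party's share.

Lindqvist: $293,050; Sato: $409,450; Tam: $138,000

Minimums first: Sato $409,450. Remaining pool $431,050.
Remaining pool split over remaining floor area 11,003: Lindqvist 293,034.08 → $293,050; Tam 138,015.92 → $138,000.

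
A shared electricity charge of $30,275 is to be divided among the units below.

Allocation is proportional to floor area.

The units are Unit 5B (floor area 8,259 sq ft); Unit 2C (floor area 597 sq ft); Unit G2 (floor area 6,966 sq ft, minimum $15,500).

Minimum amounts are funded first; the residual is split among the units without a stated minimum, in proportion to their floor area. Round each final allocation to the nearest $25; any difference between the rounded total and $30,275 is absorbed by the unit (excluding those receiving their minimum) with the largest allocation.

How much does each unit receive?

Unit 5B: $13,775 | Unit 2C: $1,000 | Unit G2: $15,500

Fund the minimums — Unit G2 $15,500. Balance $14,775.
Balance split over remaining floor area 8,856: Unit 5B 13,778.99 → $13,775; Unit 2C 996.01 → $1,000.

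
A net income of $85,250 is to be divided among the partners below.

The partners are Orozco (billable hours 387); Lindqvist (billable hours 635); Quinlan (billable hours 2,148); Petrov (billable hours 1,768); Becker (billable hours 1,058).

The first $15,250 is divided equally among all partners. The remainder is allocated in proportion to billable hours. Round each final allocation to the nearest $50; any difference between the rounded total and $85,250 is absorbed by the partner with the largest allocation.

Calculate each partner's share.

Orozco: $7,550; Lindqvist: $10,450; Quinlan: $28,150; Petrov: $23,700; Becker: $15,400

$15,250 shared equally gives $3,050 per partner.
Remainder $70,000 by billable hours (total 5,996): Orozco 4,518.01 → $4,500; Lindqvist 7,413.28 → $7,400; Quinlan 25,076.72 → $25,100; Petrov 20,640.43 → $20,650; Becker 12,351.57 → $12,350.
Totals: Orozco $3,050 + $4,500 = $7,550; Lindqvist $3,050 + $7,400 = $10,450; Quinlan $3,050 + $25,100 = $28,150; Petrov $3,050 + $20,650 = $23,700; Becker $3,050 + $12,350 = $15,400.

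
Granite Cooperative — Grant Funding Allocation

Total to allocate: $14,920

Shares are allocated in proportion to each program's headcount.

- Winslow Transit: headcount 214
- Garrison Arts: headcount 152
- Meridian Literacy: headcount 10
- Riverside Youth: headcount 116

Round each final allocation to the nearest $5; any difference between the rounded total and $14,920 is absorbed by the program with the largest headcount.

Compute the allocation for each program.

Total headcount = 492.
Unrounded shares: Winslow Transit 214/492 × $14,920 = 6,489.59; Garrison Arts 152/492 × $14,920 = 4,609.43; Meridian Literacy 10/492 × $14,920 = 303.25; Riverside Youth 116/492 × $14,920 = 3,517.72.
Rounded to nearest $5: Winslow Transit $6,490; Garrison Arts $4,610; Meridian Literacy $305; Riverside Youth $3,520. Sum = $14,925.
Difference $14,920 − $14,925 = −$5 applied to largest headcount (Winslow Transit): Winslow Transit becomes $6,485.

Winslow Transit: $6,485 · Garrison Arts: $4,610 · Meridian Literacy: $305 · Riverside Youth: $3,520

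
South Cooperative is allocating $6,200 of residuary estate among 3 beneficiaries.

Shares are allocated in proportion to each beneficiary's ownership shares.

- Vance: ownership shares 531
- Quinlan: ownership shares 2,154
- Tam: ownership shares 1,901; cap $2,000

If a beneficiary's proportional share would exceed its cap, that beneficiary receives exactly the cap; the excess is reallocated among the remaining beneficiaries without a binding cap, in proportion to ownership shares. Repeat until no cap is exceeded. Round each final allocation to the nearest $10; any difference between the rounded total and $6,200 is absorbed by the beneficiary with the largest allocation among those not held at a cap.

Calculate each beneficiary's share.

Vance: $830; Quinlan: $3,370; Tam: $2,000

Combined ownership shares = 4,586.
Pro-rata shares before constraints: Vance 717.88; Quinlan 2,912.08; Tam 2,570.04.
Capped: Tam ($2,000); remaining pool $4,200 reallocated over remaining ownership shares 2,685.
Redistributed shares: Vance 830.61 → $830; Quinlan 3,369.39 → $3,370.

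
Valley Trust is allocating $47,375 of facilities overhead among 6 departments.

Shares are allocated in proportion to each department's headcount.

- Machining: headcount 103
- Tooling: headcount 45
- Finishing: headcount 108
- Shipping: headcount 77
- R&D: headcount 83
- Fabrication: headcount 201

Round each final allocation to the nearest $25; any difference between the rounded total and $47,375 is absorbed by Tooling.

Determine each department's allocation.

Machining: $7,900; Tooling: $3,475; Finishing: $8,300; Shipping: $5,900; R&D: $6,375; Fabrication: $15,425

Sum of headcount: 617.
Pro-rata amounts: Machining 103/617 × $47,375 = 7,908.63; Tooling 45/617 × $47,375 = 3,455.23; Finishing 108/617 × $47,375 = 8,292.54; Shipping 77/617 × $47,375 = 5,912.28; R&D 83/617 × $47,375 = 6,372.97; Fabrication 201/617 × $47,375 = 15,433.35.
Rounded to nearest $25: Machining $7,900; Tooling $3,450; Finishing $8,300; Shipping $5,900; R&D $6,375; Fabrication $15,425. Sum = $47,350.
Difference $47,375 − $47,350 = +$25 applied to Tooling: Tooling becomes $3,475.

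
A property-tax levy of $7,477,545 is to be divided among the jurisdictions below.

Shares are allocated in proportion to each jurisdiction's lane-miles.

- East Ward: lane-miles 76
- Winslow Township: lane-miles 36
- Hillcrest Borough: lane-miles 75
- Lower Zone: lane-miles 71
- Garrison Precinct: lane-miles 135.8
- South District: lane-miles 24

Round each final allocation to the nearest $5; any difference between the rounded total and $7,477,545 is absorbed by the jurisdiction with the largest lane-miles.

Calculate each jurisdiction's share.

East Ward: $1,360,205 | Winslow Township: $644,305 | Hillcrest Borough: $1,342,305 | Lower Zone: $1,270,715 | Garrison Precinct: $2,430,475 | South District: $429,540

Combined lane-miles = 417.8.
Unrounded shares: East Ward 76/417.8 × $7,477,545 = 1,360,204.45; Winslow Township 36/417.8 × $7,477,545 = 644,307.37; Hillcrest Borough 75/417.8 × $7,477,545 = 1,342,307.02; Lower Zone 71/417.8 × $7,477,545 = 1,270,717.32; Garrison Precinct 135.8/417.8 × $7,477,545 = 2,430,470.59; South District 24/417.8 × $7,477,545 = 429,538.25.
At nearest $5: East Ward $1,360,205; Winslow Township $644,305; Hillcrest Borough $1,342,305; Lower Zone $1,270,715; Garrison Precinct $2,430,470; South District $429,540. Sum = $7,477,540.
Difference $7,477,545 − $7,477,540 = +$5 applied to largest lane-miles (Garrison Precinct): Garrison Precinct becomes $2,430,475.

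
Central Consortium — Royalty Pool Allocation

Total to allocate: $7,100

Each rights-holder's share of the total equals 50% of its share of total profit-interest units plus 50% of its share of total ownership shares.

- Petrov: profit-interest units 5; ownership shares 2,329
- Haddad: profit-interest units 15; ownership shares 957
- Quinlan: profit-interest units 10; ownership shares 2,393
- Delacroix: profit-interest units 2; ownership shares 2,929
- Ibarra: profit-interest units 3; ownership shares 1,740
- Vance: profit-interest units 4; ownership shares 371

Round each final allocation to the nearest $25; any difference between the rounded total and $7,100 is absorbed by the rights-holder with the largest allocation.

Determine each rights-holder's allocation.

Profit-interest units total 39; ownership shares total 10,719.
Combined weights (50% profit-interest units + 50% ownership shares): Petrov 0.1727; Haddad 0.2369; Quinlan 0.2398; Delacroix 0.1623; Ibarra 0.1196; Vance 0.0686.
Raw shares: Petrov 1,226.46; Haddad 1,682.33; Quinlan 1,702.79; Delacroix 1,152.10; Ibarra 849.34; Vance 486.97.
After rounding ($25): Petrov $1,225; Haddad $1,675; Quinlan $1,700; Delacroix $1,150; Ibarra $850; Vance $475. Sum = $7,075.
Difference $7,100 − $7,075 = +$25 applied to largest allocation (Quinlan): Quinlan becomes $1,725.

Petrov: $1,225 · Haddad: $1,675 · Quinlan: $1,725 · Delacroix: $1,150 · Ibarra: $850 · Vance: $475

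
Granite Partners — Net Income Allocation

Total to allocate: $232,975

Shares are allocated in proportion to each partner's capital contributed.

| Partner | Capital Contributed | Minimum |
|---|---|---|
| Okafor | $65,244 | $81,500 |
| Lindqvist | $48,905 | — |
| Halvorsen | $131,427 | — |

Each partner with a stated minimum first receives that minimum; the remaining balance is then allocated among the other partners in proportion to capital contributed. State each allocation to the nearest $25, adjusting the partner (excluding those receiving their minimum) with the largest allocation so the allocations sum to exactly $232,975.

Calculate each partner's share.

Minimums first: Okafor $81,500. Remaining pool $151,475.
Remaining pool split over remaining capital contributed 180,332: Lindqvist 41,079.15 → $41,075; Halvorsen 110,395.85 → $110,400.

Okafor: $81,500; Lindqvist: $41,075; Halvorsen: $110,400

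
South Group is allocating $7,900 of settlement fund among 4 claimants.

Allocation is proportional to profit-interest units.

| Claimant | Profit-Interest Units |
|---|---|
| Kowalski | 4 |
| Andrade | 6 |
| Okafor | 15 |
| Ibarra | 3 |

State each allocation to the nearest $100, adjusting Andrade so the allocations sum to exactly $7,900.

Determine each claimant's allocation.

Kowalski: $1,100; Andrade: $1,800; Okafor: $4,200; Ibarra: $800

Combined profit-interest units = 28.
Raw shares: Kowalski 4/28 × $7,900 = 1,128.57; Andrade 6/28 × $7,900 = 1,692.86; Okafor 15/28 × $7,900 = 4,232.14; Ibarra 3/28 × $7,900 = 846.43.
Rounded to nearest $100: Kowalski $1,100; Andrade $1,700; Okafor $4,200; Ibarra $800. Sum = $7,800.
Difference $7,900 − $7,800 = +$100 applied to Andrade: Andrade becomes $1,800.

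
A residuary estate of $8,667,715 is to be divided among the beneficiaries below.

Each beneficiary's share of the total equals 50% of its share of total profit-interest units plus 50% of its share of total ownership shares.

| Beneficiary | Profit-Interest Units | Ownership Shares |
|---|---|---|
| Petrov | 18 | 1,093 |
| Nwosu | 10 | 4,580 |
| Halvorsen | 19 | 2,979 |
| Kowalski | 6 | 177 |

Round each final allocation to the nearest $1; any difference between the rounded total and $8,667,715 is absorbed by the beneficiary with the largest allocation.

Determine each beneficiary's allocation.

Petrov: $2,008,393 | Nwosu: $3,065,876 | Halvorsen: $3,015,937 | Kowalski: $577,509

Totals — profit-interest units 53, ownership shares 8,829.
Composite weights (50% profit-interest units + 50% ownership shares): Petrov 0.2317; Nwosu 0.3537; Halvorsen 0.3480; Kowalski 0.0666.
Raw shares: Petrov 2,008,392.87; Nwosu 3,065,876.06; Halvorsen 3,015,937.38; Kowalski 577,508.69.
Rounded to nearest $1: Petrov $2,008,393; Nwosu $3,065,876; Halvorsen $3,015,937; Kowalski $577,509. Sum = $8,667,715.
Sum already equals the total — no adjustment.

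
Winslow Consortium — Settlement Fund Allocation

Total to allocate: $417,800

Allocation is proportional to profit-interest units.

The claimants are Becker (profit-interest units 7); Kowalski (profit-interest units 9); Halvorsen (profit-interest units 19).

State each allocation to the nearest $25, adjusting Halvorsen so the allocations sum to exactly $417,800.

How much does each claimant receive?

Total profit-interest units = 35.
Raw shares: Becker 7/35 × $417,800 = 83,560.00; Kowalski 9/35 × $417,800 = 107,434.29; Halvorsen 19/35 × $417,800 = 226,805.71.
At nearest $25: Becker $83,550; Kowalski $107,425; Halvorsen $226,800. Sum = $417,775.
Difference $417,800 − $417,775 = +$25 applied to Halvorsen: Halvorsen becomes $226,825.

Becker: $83,550 | Kowalski: $107,425 | Halvorsen: $226,825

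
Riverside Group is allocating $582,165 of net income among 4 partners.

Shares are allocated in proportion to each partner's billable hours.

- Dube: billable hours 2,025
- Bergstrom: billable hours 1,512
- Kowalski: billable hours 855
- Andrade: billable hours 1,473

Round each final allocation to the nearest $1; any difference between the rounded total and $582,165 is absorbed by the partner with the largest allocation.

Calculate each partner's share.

Dube: $201,004; Bergstrom: $150,082; Kowalski: $84,868; Andrade: $146,211

Sum of billable hours: 5,865.
Unrounded shares: Dube 2,025/5,865 × $582,165 = 201,003.26; Bergstrom 1,512/5,865 × $582,165 = 150,082.43; Kowalski 855/5,865 × $582,165 = 84,868.04; Andrade 1,473/5,865 × $582,165 = 146,211.26.
At nearest $1: Dube $201,003; Bergstrom $150,082; Kowalski $84,868; Andrade $146,211. Sum = $582,164.
Difference $582,165 − $582,164 = +$1 applied to largest allocation (Dube): Dube becomes $201,004.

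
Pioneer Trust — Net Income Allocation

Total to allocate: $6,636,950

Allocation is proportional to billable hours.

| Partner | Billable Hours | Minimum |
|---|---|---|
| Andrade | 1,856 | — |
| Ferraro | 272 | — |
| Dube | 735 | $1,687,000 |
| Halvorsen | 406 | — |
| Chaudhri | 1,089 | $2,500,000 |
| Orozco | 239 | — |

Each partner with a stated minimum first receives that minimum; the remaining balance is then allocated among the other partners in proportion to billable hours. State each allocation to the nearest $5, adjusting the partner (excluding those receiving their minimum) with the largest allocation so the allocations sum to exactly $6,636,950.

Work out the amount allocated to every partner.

Andrade: $1,639,785 · Ferraro: $240,310 · Dube: $1,687,000 · Halvorsen: $358,700 · Chaudhri: $2,500,000 · Orozco: $211,155

Fund the minimums — Dube $1,687,000; Chaudhri $2,500,000. Balance $2,449,950.
Balance split over remaining billable hours 2,773: Andrade 1,639,779.01 → $1,639,780; Ferraro 240,312.44 → $240,310; Halvorsen 358,701.66 → $358,700; Orozco 211,156.89 → $211,155.
Rounding difference +$5 applied to Andrade → $1,639,785.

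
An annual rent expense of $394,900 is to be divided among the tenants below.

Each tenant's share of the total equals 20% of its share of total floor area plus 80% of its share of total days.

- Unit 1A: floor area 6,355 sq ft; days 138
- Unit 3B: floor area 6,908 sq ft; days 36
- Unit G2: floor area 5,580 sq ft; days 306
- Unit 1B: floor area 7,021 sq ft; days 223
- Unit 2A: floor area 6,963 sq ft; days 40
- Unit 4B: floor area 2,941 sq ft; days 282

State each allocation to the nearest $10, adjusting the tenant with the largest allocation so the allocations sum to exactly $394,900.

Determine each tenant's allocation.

Unit 1A: $56,570 | Unit 3B: $26,350 | Unit G2: $106,630 | Unit 1B: $84,240 | Unit 2A: $27,700 | Unit 4B: $93,410

Floor area total 35,768; days total 1,025.
Composite weights (20% floor area + 80% days): Unit 1A 0.1432; Unit 3B 0.0667; Unit G2 0.2700; Unit 1B 0.2133; Unit 2A 0.0702; Unit 4B 0.2365.
Raw shares: Unit 1A 56,566.22; Unit 3B 26,349.41; Unit G2 106,634.98; Unit 1B 84,235.07; Unit 2A 27,703.72; Unit 4B 93,410.60.
After rounding ($10): Unit 1A $56,570; Unit 3B $26,350; Unit G2 $106,630; Unit 1B $84,240; Unit 2A $27,700; Unit 4B $93,410. Sum = $394,900.
Sum already equals the total — no adjustment.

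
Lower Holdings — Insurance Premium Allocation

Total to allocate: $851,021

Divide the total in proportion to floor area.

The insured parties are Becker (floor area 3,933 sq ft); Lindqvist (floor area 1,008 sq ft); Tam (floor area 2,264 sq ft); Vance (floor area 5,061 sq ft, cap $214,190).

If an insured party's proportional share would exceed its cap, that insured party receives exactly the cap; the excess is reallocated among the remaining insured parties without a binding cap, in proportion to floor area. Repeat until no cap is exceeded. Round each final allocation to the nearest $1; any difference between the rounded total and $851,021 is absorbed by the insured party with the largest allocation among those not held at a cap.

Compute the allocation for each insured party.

Becker: $347,628 | Lindqvist: $89,094 | Tam: $200,109 | Vance: $214,190

Sum of floor area: 12,266.
Pro-rata shares before constraints: Becker 272,873.44; Lindqvist 69,935.53; Tam 157,077.41; Vance 351,134.62.
Held at cap: Vance ($214,190); residual $636,831 reallocated over remaining floor area 7,205.
Redistributed shares: Becker 347,627.53 → $347,628; Lindqvist 89,094.47 → $89,094; Tam 200,109.01 → $200,109.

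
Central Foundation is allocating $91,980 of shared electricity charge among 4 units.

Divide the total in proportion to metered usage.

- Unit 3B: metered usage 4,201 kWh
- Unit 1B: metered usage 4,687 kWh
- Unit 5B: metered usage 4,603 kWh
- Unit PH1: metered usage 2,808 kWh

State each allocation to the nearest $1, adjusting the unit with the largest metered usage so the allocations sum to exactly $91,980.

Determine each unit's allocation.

Metered usage total: 16,299.
Raw shares: Unit 3B 4,201/16,299 × $91,980 = 23,707.47; Unit 1B 4,687/16,299 × $91,980 = 26,450.10; Unit 5B 4,603/16,299 × $91,980 = 25,976.07; Unit PH1 2,808/16,299 × $91,980 = 15,846.36.
At nearest $1: Unit 3B $23,707; Unit 1B $26,450; Unit 5B $25,976; Unit PH1 $15,846. Sum = $91,979.
Difference $91,980 − $91,979 = +$1 applied to largest metered usage (Unit 1B): Unit 1B becomes $26,451.

Unit 3B: $23,707 | Unit 1B: $26,451 | Unit 5B: $25,976 | Unit PH1: $15,846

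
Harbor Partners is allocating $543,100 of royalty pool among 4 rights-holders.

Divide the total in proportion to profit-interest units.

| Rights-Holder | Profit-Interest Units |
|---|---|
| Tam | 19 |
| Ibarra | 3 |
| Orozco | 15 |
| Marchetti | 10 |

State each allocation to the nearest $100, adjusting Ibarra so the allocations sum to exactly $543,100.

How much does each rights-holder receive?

Tam: $219,600; Ibarra: $34,600; Orozco: $173,300; Marchetti: $115,600

Combined profit-interest units = 47.
Raw shares: Tam 19/47 × $543,100 = 219,551.06; Ibarra 3/47 × $543,100 = 34,665.96; Orozco 15/47 × $543,100 = 173,329.79; Marchetti 10/47 × $543,100 = 115,553.19.
Rounded to nearest $100: Tam $219,600; Ibarra $34,700; Orozco $173,300; Marchetti $115,600. Sum = $543,200.
Difference $543,100 − $543,200 = −$100 applied to Ibarra: Ibarra becomes $34,600.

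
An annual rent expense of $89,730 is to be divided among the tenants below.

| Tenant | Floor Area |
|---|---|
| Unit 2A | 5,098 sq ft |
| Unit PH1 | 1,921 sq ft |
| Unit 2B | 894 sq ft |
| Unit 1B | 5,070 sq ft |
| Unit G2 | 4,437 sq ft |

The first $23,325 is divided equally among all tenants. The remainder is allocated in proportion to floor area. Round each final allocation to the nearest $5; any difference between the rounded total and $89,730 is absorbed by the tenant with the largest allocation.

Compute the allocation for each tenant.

Unit 2A: $24,095; Unit PH1: $11,990; Unit 2B: $8,075; Unit 1B: $23,990; Unit G2: $21,580

Equal tier: $23,325 ÷ 5 = $4,665 apiece.
Remainder $66,405 by floor area (total 17,420): Unit 2A 19,433.56 → $19,435; Unit PH1 7,322.85 → $7,325; Unit 2B 3,407.93 → $3,410; Unit 1B 19,326.83 → $19,325; Unit G2 16,913.83 → $16,915.
Rounding difference −$5 on remainder applied to Unit 2A.
Totals: Unit 2A $4,665 + $19,430 = $24,095; Unit PH1 $4,665 + $7,325 = $11,990; Unit 2B $4,665 + $3,410 = $8,075; Unit 1B $4,665 + $19,325 = $23,990; Unit G2 $4,665 + $16,915 = $21,580.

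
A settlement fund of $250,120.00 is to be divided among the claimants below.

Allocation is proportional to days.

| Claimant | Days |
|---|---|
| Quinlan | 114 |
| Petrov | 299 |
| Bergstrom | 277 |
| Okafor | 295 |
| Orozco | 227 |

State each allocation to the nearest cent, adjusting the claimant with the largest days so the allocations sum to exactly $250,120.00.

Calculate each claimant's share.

Quinlan: $23,526.14 · Petrov: $61,704.52 · Bergstrom: $57,164.39 · Okafor: $60,879.04 · Orozco: $46,845.91

Days total: 114 + 299 + 277 + 295 + 227 = 1,212.
Pro-rata amounts: Quinlan 23,526.1386; Petrov 61,704.5215; Bergstrom 57,164.3894; Okafor 60,879.0429; Orozco 46,845.9076.
After rounding (cent): Quinlan $23,526.14; Petrov $61,704.52; Bergstrom $57,164.39; Okafor $60,879.04; Orozco $46,845.91. Sum = $250,120.00.
Sum already equals the total — no adjustment.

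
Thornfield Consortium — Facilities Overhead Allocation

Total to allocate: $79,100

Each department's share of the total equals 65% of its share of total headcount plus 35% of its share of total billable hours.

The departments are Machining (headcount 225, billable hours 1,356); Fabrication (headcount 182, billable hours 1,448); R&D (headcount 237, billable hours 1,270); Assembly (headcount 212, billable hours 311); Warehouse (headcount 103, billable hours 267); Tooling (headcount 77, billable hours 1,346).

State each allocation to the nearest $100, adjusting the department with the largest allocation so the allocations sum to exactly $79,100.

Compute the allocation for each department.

Machining: $17,400; Fabrication: $15,700; R&D: $17,700; Assembly: $12,000; Warehouse: $6,300; Tooling: $10,000

Totals — headcount 1,036, billable hours 5,998.
Combined weights (65% headcount + 35% billable hours): Machining 0.2203; Fabrication 0.1987; R&D 0.2228; Assembly 0.1512; Warehouse 0.0802; Tooling 0.1269.
Unrounded shares: Machining 17,425.28; Fabrication 15,715.91; R&D 17,623.87; Assembly 11,956.70; Warehouse 6,344.12; Tooling 10,034.12.
At nearest $100: Machining $17,400; Fabrication $15,700; R&D $17,600; Assembly $12,000; Warehouse $6,300; Tooling $10,000. Sum = $79,000.
Difference $79,100 − $79,000 = +$100 applied to largest allocation (R&D): R&D becomes $17,700.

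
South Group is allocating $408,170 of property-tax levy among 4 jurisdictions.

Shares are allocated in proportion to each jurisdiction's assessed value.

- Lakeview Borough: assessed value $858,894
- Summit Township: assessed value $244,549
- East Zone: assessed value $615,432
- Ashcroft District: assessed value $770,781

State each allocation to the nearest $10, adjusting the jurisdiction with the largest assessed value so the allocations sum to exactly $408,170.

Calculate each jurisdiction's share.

Total assessed value = 858,894 + 244,549 + 615,432 + 770,781 = 2,489,656.
Raw shares: Lakeview Borough 140,812.53; Summit Township 40,092.91; East Zone 100,897.83; Ashcroft District 126,366.73.
At nearest $10: Lakeview Borough $140,810; Summit Township $40,090; East Zone $100,900; Ashcroft District $126,370. Sum = $408,170.
No rounding difference to absorb.

Lakeview Borough: $140,810; Summit Township: $40,090; East Zone: $100,900; Ashcroft District: $126,370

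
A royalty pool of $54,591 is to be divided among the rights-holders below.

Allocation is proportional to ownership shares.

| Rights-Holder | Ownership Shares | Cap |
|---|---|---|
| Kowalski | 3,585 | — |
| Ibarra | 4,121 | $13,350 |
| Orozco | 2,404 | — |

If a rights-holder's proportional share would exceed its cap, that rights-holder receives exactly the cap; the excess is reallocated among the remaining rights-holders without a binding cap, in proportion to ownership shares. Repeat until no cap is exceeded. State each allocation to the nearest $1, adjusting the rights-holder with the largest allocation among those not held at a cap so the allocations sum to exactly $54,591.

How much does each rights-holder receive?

Kowalski: $24,687 | Ibarra: $13,350 | Orozco: $16,554

Sum of ownership shares: 10,110.
Pro-rata shares before constraints: Kowalski 19,357.94; Ibarra 22,252.18; Orozco 12,980.89.
Capped: Ibarra ($13,350); balance $41,241 reallocated over remaining ownership shares 5,989.
Redistributed shares: Kowalski 24,686.76 → $24,687; Orozco 16,554.24 → $16,554.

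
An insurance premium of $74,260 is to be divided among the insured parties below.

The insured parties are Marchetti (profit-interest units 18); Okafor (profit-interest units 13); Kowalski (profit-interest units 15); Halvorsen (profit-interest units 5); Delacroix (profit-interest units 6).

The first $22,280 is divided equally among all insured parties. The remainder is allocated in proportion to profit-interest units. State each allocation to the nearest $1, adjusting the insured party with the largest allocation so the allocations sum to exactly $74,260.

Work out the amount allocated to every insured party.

Marchetti: $20,870 | Okafor: $16,311 | Kowalski: $18,135 | Halvorsen: $9,016 | Delacroix: $9,928

Equal tier: $22,280 ÷ 5 = $4,456 apiece.
Remainder $51,980 by profit-interest units (total 57): Marchetti 16,414.74 → $16,415; Okafor 11,855.09 → $11,855; Kowalski 13,678.95 → $13,679; Halvorsen 4,559.65 → $4,560; Delacroix 5,471.58 → $5,472.
Rounding difference −$1 on remainder applied to Marchetti.
Totals: Marchetti $4,456 + $16,414 = $20,870; Okafor $4,456 + $11,855 = $16,311; Kowalski $4,456 + $13,679 = $18,135; Halvorsen $4,456 + $4,560 = $9,016; Delacroix $4,456 + $5,472 = $9,928.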